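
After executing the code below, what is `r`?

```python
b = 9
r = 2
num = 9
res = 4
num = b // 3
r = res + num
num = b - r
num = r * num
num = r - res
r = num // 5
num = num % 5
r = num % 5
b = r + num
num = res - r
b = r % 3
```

num = 9//3 = 3
r = 4+3 = 7
num = 9-7 = 2
num = 7*2 = 14
num = 7-4 = 3
r = 3//5 = 0
num = 3%5 = 3
r = 3%5 = 3
b = 3+3 = 6
num = 4-3 = 1
b = 3%3 = 0

3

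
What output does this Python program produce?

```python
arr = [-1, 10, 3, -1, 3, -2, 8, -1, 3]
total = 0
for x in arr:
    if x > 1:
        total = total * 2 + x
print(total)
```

215

x=-1: not >1
x=10: >1, total = 0*2+10 = 10
x=3: >1, total = 10*2+3 = 23
x=-1: not >1
x=3: >1, total = 23*2+3 = 49
x=-2: not >1
x=8: >1, total = 49*2+8 = 106
x=-1: not >1
x=3: >1, total = 106*2+3 = 215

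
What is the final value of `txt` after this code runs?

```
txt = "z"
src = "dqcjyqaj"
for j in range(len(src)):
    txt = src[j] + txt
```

j=0: prepend 'd' → 'dz'
j=1: prepend 'q' → 'qdz'
j=2: prepend 'c' → 'cqdz'
j=3: prepend 'j' → 'jcqdz'
j=4: prepend 'y' → 'yjcqdz'
j=5: prepend 'q' → 'qyjcqdz'
j=6: prepend 'a' → 'aqyjcqdz'
j=7: prepend 'j' → 'jaqyjcqdz'

'jaqyjcqdz'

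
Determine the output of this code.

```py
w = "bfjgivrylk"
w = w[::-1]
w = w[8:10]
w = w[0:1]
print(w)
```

f

reverse → 'klyrvigjfb'
slice [8:10] → 'fb'
slice [0:1] → 'f'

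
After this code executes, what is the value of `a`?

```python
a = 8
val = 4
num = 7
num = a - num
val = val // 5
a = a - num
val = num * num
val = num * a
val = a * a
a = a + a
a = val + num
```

50

num = 8-7 = 1
val = 4//5 = 0
a = 8-1 = 7
val = 1*1 = 1
val = 1*7 = 7
val = 7*7 = 49
a = 7+7 = 14
a = 49+1 = 50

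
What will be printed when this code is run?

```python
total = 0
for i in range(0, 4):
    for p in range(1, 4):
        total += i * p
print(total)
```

i=0,p=1: total = 0+0 = 0
i=0,p=2: total = 0+0 = 0
i=0,p=3: total = 0+0 = 0
i=1,p=1: total = 0+1 = 1
i=1,p=2: total = 1+2 = 3
i=1,p=3: total = 3+3 = 6
i=2,p=1: total = 6+2 = 8
i=2,p=2: total = 8+4 = 12
i=2,p=3: total = 12+6 = 18
i=3,p=1: total = 18+3 = 21
i=3,p=2: total = 21+6 = 27
i=3,p=3: total = 27+9 = 36

36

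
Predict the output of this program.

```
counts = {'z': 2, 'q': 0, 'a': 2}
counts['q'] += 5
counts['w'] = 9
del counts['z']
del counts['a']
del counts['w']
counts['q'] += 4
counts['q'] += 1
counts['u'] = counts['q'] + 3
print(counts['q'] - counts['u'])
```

-3

counts['q'] = 0+5 = 5 → {'z': 2, 'q': 5, 'a': 2}
counts['w'] = 9 → {'z': 2, 'q': 5, 'a': 2, 'w': 9}
del 'z' → {'q': 5, 'a': 2, 'w': 9}
del 'a' → {'q': 5, 'w': 9}
del 'w' → {'q': 5}
counts['q'] = 5+4 = 9 → {'q': 9}
counts['q'] = 9+1 = 10 → {'q': 10}
counts['u'] = counts['q']+3 = 13 → {'q': 10, 'u': 13}
counts['q']-counts['u'] = 10-13 = -3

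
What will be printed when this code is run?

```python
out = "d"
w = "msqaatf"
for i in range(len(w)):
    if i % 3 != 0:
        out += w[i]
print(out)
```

dsqat

i=0: skip
i=1: add 's' → 'ds'
i=2: add 'q' → 'dsq'
i=3: skip
i=4: add 'a' → 'dsqa'
i=5: add 't' → 'dsqat'
i=6: skip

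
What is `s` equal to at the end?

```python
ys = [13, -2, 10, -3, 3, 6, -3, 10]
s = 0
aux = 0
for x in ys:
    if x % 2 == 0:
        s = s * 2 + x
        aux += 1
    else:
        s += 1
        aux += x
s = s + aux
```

x=13: not even, s = 0+1 = 1; aux=13
x=-2: even, s = 1*2+(-2) = 0; aux=14
x=10: even, s = 0*2+10 = 10; aux=15
x=-3: not even, s = 10+1 = 11; aux=12
x=3: not even, s = 11+1 = 12; aux=15
x=6: even, s = 12*2+6 = 30; aux=16
x=-3: not even, s = 30+1 = 31; aux=13
x=10: even, s = 31*2+10 = 72; aux=14
s+aux = 72+14 = 86

86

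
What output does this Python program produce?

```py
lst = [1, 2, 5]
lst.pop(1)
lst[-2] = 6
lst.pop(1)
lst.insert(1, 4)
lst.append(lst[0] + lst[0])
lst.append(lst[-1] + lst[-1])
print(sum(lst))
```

pop(1) removes 2 → [1, 5]
lst[-2] = 6 → [6, 5]
pop(1) removes 5 → [6]
insert 4 at 1 → [6, 4]
append lst[0]+lst[0] = 6+6 = 12 → [6, 4, 12]
append lst[-1]+lst[-1] = 12+12 = 24 → [6, 4, 12, 24]
sum = 46

46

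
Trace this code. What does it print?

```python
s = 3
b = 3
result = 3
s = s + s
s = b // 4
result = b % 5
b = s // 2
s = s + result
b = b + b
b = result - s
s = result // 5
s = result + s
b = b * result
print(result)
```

s = 3+3 = 6
s = 3//4 = 0
result = 3%5 = 3
b = 0//2 = 0
s = 0+3 = 3
b = 0+0 = 0
b = 3-3 = 0
s = 3//5 = 0
s = 3+0 = 3
b = 0*3 = 0

3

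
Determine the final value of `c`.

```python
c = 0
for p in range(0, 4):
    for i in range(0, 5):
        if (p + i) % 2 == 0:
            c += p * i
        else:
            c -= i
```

p=0,i=0: even sum, c = 0+0 = 0
p=0,i=1: odd sum, c = 0-1 = -1
p=0,i=2: even sum, c = (-1)+0 = -1
p=0,i=3: odd sum, c = (-1)-3 = -4
p=0,i=4: even sum, c = (-4)+0 = -4
p=1,i=0: odd sum, c = (-4)-0 = -4
p=1,i=1: even sum, c = (-4)+1 = -3
p=1,i=2: odd sum, c = (-3)-2 = -5
p=1,i=3: even sum, c = (-5)+3 = -2
p=1,i=4: odd sum, c = (-2)-4 = -6
p=2,i=0: even sum, c = (-6)+0 = -6
p=2,i=1: odd sum, c = (-6)-1 = -7
p=2,i=2: even sum, c = (-7)+4 = -3
p=2,i=3: odd sum, c = (-3)-3 = -6
p=2,i=4: even sum, c = (-6)+8 = 2
p=3,i=0: odd sum, c = 2-0 = 2
p=3,i=1: even sum, c = 2+3 = 5
p=3,i=2: odd sum, c = 5-2 = 3
p=3,i=3: even sum, c = 3+9 = 12
p=3,i=4: odd sum, c = 12-4 = 8

8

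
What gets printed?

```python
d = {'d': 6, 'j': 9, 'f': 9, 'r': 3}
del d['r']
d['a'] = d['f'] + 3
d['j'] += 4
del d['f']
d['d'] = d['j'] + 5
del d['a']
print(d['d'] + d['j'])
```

31

del 'r' → {'d': 6, 'j': 9, 'f': 9}
d['a'] = d['f']+3 = 12 → {'d': 6, 'j': 9, 'f': 9, 'a': 12}
d['j'] = 9+4 = 13 → {'d': 6, 'j': 13, 'f': 9, 'a': 12}
del 'f' → {'d': 6, 'j': 13, 'a': 12}
d['d'] = d['j']+5 = 18 → {'d': 18, 'j': 13, 'a': 12}
del 'a' → {'d': 18, 'j': 13}
d['d']+d['j'] = 18+13 = 31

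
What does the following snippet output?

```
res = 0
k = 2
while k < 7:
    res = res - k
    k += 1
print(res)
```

k=2: res = 0-2 = -2
k=3: res = (-2)-3 = -5
k=4: res = (-5)-4 = -9
k=5: res = (-9)-5 = -14
k=6: res = (-14)-6 = -20

-20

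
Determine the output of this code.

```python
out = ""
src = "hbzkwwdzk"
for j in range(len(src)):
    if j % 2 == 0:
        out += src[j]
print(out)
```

j=0: add 'h' → 'h'
j=1: skip
j=2: add 'z' → 'hz'
j=3: skip
j=4: add 'w' → 'hzw'
j=5: skip
j=6: add 'd' → 'hzwd'
j=7: skip
j=8: add 'k' → 'hzwdk'

hzwdk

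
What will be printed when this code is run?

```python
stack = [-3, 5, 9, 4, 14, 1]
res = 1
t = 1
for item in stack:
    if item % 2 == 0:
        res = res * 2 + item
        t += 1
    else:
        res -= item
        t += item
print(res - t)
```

item=-3: not even, res = 1-(-3) = 4; t=-2
item=5: not even, res = 4-5 = -1; t=3
item=9: not even, res = (-1)-9 = -10; t=12
item=4: even, res = (-10)*2+4 = -16; t=13
item=14: even, res = (-16)*2+14 = -18; t=14
item=1: not even, res = (-18)-1 = -19; t=15
res-t = (-19)-15 = -34

-34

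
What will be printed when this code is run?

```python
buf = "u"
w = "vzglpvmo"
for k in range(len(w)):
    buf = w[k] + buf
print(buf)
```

omvplgzvu

k=0: prepend 'v' → 'vu'
k=1: prepend 'z' → 'zvu'
k=2: prepend 'g' → 'gzvu'
k=3: prepend 'l' → 'lgzvu'
k=4: prepend 'p' → 'plgzvu'
k=5: prepend 'v' → 'vplgzvu'
k=6: prepend 'm' → 'mvplgzvu'
k=7: prepend 'o' → 'omvplgzvu'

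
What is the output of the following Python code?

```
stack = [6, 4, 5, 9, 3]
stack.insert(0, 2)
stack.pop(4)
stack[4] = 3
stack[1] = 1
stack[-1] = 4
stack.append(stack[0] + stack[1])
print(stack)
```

insert 2 at 0 → [2, 6, 4, 5, 9, 3]
pop(4) removes 9 → [2, 6, 4, 5, 3]
stack[4] = 3 → [2, 6, 4, 5, 3]
stack[1] = 1 → [2, 1, 4, 5, 3]
stack[-1] = 4 → [2, 1, 4, 5, 4]
append stack[0]+stack[1] = 2+1 = 3 → [2, 1, 4, 5, 4, 3]

[2, 1, 4, 5, 4, 3]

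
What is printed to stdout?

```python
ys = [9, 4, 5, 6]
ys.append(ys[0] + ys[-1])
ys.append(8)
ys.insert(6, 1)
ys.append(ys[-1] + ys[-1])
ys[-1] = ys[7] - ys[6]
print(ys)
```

[9, 4, 5, 6, 15, 8, 1, 1]

append ys[0]+ys[-1] = 9+6 = 15 → [9, 4, 5, 6, 15]
append 8 → [9, 4, 5, 6, 15, 8]
insert 1 at 6 → [9, 4, 5, 6, 15, 8, 1]
append ys[-1]+ys[-1] = 1+1 = 2 → [9, 4, 5, 6, 15, 8, 1, 2]
ys[-1] = ys[7]-ys[6] = 2-1 = 1 → [9, 4, 5, 6, 15, 8, 1, 1]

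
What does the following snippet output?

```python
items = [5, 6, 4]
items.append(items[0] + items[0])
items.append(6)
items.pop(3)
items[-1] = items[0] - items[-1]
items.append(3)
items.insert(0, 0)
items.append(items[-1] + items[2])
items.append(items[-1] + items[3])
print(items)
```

[0, 5, 6, 4, -1, 3, 9, 13]

append items[0]+items[0] = 5+5 = 10 → [5, 6, 4, 10]
append 6 → [5, 6, 4, 10, 6]
pop(3) removes 10 → [5, 6, 4, 6]
items[-1] = items[0]-items[-1] = 5-6 = -1 → [5, 6, 4, -1]
append 3 → [5, 6, 4, -1, 3]
insert 0 at 0 → [0, 5, 6, 4, -1, 3]
append items[-1]+items[2] = 3+6 = 9 → [0, 5, 6, 4, -1, 3, 9]
append items[-1]+items[3] = 9+4 = 13 → [0, 5, 6, 4, -1, 3, 9, 13]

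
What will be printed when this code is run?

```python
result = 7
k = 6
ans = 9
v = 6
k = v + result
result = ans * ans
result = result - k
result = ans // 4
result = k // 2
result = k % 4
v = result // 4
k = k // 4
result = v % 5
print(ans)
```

9

k = 6+7 = 13
result = 9*9 = 81
result = 81-13 = 68
result = 9//4 = 2
result = 13//2 = 6
result = 13%4 = 1
v = 1//4 = 0
k = 13//4 = 3
result = 0%5 = 0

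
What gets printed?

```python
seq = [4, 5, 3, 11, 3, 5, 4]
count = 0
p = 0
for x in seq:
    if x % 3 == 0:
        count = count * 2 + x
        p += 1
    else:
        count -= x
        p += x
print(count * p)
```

-1798

x=4: not %3==0, count = 0-4 = -4; p=4
x=5: not %3==0, count = (-4)-5 = -9; p=9
x=3: %3==0, count = (-9)*2+3 = -15; p=10
x=11: not %3==0, count = (-15)-11 = -26; p=21
x=3: %3==0, count = (-26)*2+3 = -49; p=22
x=5: not %3==0, count = (-49)-5 = -54; p=27
x=4: not %3==0, count = (-54)-4 = -58; p=31
count*p = (-58)*31 = -1798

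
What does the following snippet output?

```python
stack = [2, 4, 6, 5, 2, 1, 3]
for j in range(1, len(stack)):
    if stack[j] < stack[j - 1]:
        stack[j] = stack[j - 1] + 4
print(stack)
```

j=1: 4>=2, unchanged → [2, 4, 6, 5, 2, 1, 3]
j=2: 6>=4, unchanged → [2, 4, 6, 5, 2, 1, 3]
j=3: 5<6, stack[3] = 6+4 = 10 → [2, 4, 6, 10, 2, 1, 3]
j=4: 2<10, stack[4] = 10+4 = 14 → [2, 4, 6, 10, 14, 1, 3]
j=5: 1<14, stack[5] = 14+4 = 18 → [2, 4, 6, 10, 14, 18, 3]
j=6: 3<18, stack[6] = 18+4 = 22 → [2, 4, 6, 10, 14, 18, 22]

[2, 4, 6, 10, 14, 18, 22]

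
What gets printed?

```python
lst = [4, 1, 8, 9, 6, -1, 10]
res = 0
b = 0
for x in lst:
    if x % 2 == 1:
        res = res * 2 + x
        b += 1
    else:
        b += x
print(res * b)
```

x=4: not odd; b=4
x=1: odd, res = 0*2+1 = 1; b=5
x=8: not odd; b=13
x=9: odd, res = 1*2+9 = 11; b=14
x=6: not odd; b=20
x=-1: odd, res = 11*2+(-1) = 21; b=21
x=10: not odd; b=31
res*b = 21*31 = 651

651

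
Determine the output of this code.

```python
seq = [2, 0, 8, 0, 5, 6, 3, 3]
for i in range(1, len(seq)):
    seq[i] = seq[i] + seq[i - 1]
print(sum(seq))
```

111

i=1: seq[1] = 0+2 = 2 → [2, 2, 8, 0, 5, 6, 3, 3]
i=2: seq[2] = 8+2 = 10 → [2, 2, 10, 0, 5, 6, 3, 3]
i=3: seq[3] = 0+10 = 10 → [2, 2, 10, 10, 5, 6, 3, 3]
i=4: seq[4] = 5+10 = 15 → [2, 2, 10, 10, 15, 6, 3, 3]
i=5: seq[5] = 6+15 = 21 → [2, 2, 10, 10, 15, 21, 3, 3]
i=6: seq[6] = 3+21 = 24 → [2, 2, 10, 10, 15, 21, 24, 3]
i=7: seq[7] = 3+24 = 27 → [2, 2, 10, 10, 15, 21, 24, 27]
sum = 111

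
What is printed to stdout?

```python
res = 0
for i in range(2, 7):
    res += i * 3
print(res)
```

i=2: res = 0+2*3 = 6
i=3: res = 6+3*3 = 15
i=4: res = 15+4*3 = 27
i=5: res = 27+5*3 = 42
i=6: res = 42+6*3 = 60

60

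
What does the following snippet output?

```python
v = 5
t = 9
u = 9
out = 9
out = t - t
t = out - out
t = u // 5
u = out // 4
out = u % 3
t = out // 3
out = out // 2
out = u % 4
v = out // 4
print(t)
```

out = 9-9 = 0
t = 0-0 = 0
t = 9//5 = 1
u = 0//4 = 0
out = 0%3 = 0
t = 0//3 = 0
out = 0//2 = 0
out = 0%4 = 0
v = 0//4 = 0

0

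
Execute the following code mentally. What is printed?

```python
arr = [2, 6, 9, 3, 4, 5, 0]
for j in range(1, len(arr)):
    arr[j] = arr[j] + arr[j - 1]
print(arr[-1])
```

29

j=1: arr[1] = 6+2 = 8 → [2, 8, 9, 3, 4, 5, 0]
j=2: arr[2] = 9+8 = 17 → [2, 8, 17, 3, 4, 5, 0]
j=3: arr[3] = 3+17 = 20 → [2, 8, 17, 20, 4, 5, 0]
j=4: arr[4] = 4+20 = 24 → [2, 8, 17, 20, 24, 5, 0]
j=5: arr[5] = 5+24 = 29 → [2, 8, 17, 20, 24, 29, 0]
j=6: arr[6] = 0+29 = 29 → [2, 8, 17, 20, 24, 29, 29]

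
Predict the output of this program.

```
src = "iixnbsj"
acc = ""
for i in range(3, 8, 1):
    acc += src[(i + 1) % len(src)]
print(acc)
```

bsjii

i=3: add src[4]='b' → 'b'
i=4: add src[5]='s' → 'bs'
i=5: add src[6]='j' → 'bsj'
i=6: add src[0]='i' → 'bsji'
i=7: add src[1]='i' → 'bsjii'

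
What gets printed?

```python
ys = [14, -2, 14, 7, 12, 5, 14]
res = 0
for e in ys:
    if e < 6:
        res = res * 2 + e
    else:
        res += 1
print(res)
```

12

e=14: not <6, res = 0+1 = 1
e=-2: <6, res = 1*2+(-2) = 0
e=14: not <6, res = 0+1 = 1
e=7: not <6, res = 1+1 = 2
e=12: not <6, res = 2+1 = 3
e=5: <6, res = 3*2+5 = 11
e=14: not <6, res = 11+1 = 12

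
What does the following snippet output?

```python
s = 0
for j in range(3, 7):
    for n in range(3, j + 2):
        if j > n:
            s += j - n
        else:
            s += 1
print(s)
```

18

j=3,n=3: not 3>3, s = 0+1 = 1
j=3,n=4: not 3>4, s = 1+1 = 2
j=4,n=3: 4>3, s = 2+1 = 3
j=4,n=4: not 4>4, s = 3+1 = 4
j=4,n=5: not 4>5, s = 4+1 = 5
j=5,n=3: 5>3, s = 5+2 = 7
j=5,n=4: 5>4, s = 7+1 = 8
j=5,n=5: not 5>5, s = 8+1 = 9
j=5,n=6: not 5>6, s = 9+1 = 10
j=6,n=3: 6>3, s = 10+3 = 13
j=6,n=4: 6>4, s = 13+2 = 15
j=6,n=5: 6>5, s = 15+1 = 16
j=6,n=6: not 6>6, s = 16+1 = 17
j=6,n=7: not 6>7, s = 17+1 = 18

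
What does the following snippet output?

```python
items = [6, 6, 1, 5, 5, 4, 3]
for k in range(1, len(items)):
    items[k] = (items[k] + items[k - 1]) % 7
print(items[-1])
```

k=1: items[1] = (6+6)%7 = 5 → [6, 5, 1, 5, 5, 4, 3]
k=2: items[2] = (1+5)%7 = 6 → [6, 5, 6, 5, 5, 4, 3]
k=3: items[3] = (5+6)%7 = 4 → [6, 5, 6, 4, 5, 4, 3]
k=4: items[4] = (5+4)%7 = 2 → [6, 5, 6, 4, 2, 4, 3]
k=5: items[5] = (4+2)%7 = 6 → [6, 5, 6, 4, 2, 6, 3]
k=6: items[6] = (3+6)%7 = 2 → [6, 5, 6, 4, 2, 6, 2]

2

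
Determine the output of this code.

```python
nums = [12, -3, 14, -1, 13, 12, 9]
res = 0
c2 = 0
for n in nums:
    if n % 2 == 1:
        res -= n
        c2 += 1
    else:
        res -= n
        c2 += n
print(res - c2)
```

n=12: not odd, res = 0-12 = -12; c2=12
n=-3: odd, res = (-12)-(-3) = -9; c2=13
n=14: not odd, res = (-9)-14 = -23; c2=27
n=-1: odd, res = (-23)-(-1) = -22; c2=28
n=13: odd, res = (-22)-13 = -35; c2=29
n=12: not odd, res = (-35)-12 = -47; c2=41
n=9: odd, res = (-47)-9 = -56; c2=42
res-c2 = (-56)-42 = -98

-98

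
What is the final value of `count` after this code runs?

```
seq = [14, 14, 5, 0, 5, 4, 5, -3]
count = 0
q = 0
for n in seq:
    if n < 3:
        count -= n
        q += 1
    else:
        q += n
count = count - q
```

n=14: not <3; q=14
n=14: not <3; q=28
n=5: not <3; q=33
n=0: <3, count = 0-0 = 0; q=34
n=5: not <3; q=39
n=4: not <3; q=43
n=5: not <3; q=48
n=-3: <3, count = 0-(-3) = 3; q=49
count-q = 3-49 = -46

-46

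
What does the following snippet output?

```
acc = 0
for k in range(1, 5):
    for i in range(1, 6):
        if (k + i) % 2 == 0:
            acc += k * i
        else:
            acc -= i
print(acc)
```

k=1,i=1: even sum, acc = 0+1 = 1
k=1,i=2: odd sum, acc = 1-2 = -1
k=1,i=3: even sum, acc = (-1)+3 = 2
k=1,i=4: odd sum, acc = 2-4 = -2
k=1,i=5: even sum, acc = (-2)+5 = 3
k=2,i=1: odd sum, acc = 3-1 = 2
k=2,i=2: even sum, acc = 2+4 = 6
k=2,i=3: odd sum, acc = 6-3 = 3
k=2,i=4: even sum, acc = 3+8 = 11
k=2,i=5: odd sum, acc = 11-5 = 6
k=3,i=1: even sum, acc = 6+3 = 9
k=3,i=2: odd sum, acc = 9-2 = 7
k=3,i=3: even sum, acc = 7+9 = 16
k=3,i=4: odd sum, acc = 16-4 = 12
k=3,i=5: even sum, acc = 12+15 = 27
k=4,i=1: odd sum, acc = 27-1 = 26
k=4,i=2: even sum, acc = 26+8 = 34
k=4,i=3: odd sum, acc = 34-3 = 31
k=4,i=4: even sum, acc = 31+16 = 47
k=4,i=5: odd sum, acc = 47-5 = 42

42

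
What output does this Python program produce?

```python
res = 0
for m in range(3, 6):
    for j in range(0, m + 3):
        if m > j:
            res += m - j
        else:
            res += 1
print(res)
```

m=3,j=0: 3>0, res = 0+3 = 3
m=3,j=1: 3>1, res = 3+2 = 5
m=3,j=2: 3>2, res = 5+1 = 6
m=3,j=3: not 3>3, res = 6+1 = 7
m=3,j=4: not 3>4, res = 7+1 = 8
m=3,j=5: not 3>5, res = 8+1 = 9
m=4,j=0: 4>0, res = 9+4 = 13
m=4,j=1: 4>1, res = 13+3 = 16
m=4,j=2: 4>2, res = 16+2 = 18
m=4,j=3: 4>3, res = 18+1 = 19
m=4,j=4: not 4>4, res = 19+1 = 20
m=4,j=5: not 4>5, res = 20+1 = 21
m=4,j=6: not 4>6, res = 21+1 = 22
m=5,j=0: 5>0, res = 22+5 = 27
m=5,j=1: 5>1, res = 27+4 = 31
m=5,j=2: 5>2, res = 31+3 = 34
m=5,j=3: 5>3, res = 34+2 = 36
m=5,j=4: 5>4, res = 36+1 = 37
m=5,j=5: not 5>5, res = 37+1 = 38
m=5,j=6: not 5>6, res = 38+1 = 39
m=5,j=7: not 5>7, res = 39+1 = 40

40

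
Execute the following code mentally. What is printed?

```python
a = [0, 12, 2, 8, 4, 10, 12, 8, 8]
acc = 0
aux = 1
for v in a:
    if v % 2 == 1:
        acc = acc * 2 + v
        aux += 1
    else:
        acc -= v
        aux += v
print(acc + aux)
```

1

v=0: not odd, acc = 0-0 = 0; aux=1
v=12: not odd, acc = 0-12 = -12; aux=13
v=2: not odd, acc = (-12)-2 = -14; aux=15
v=8: not odd, acc = (-14)-8 = -22; aux=23
v=4: not odd, acc = (-22)-4 = -26; aux=27
v=10: not odd, acc = (-26)-10 = -36; aux=37
v=12: not odd, acc = (-36)-12 = -48; aux=49
v=8: not odd, acc = (-48)-8 = -56; aux=57
v=8: not odd, acc = (-56)-8 = -64; aux=65
acc+aux = (-64)+65 = 1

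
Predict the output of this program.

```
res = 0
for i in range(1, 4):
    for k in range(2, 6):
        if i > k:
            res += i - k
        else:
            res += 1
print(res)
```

i=1,k=2: not 1>2, res = 0+1 = 1
i=1,k=3: not 1>3, res = 1+1 = 2
i=1,k=4: not 1>4, res = 2+1 = 3
i=1,k=5: not 1>5, res = 3+1 = 4
i=2,k=2: not 2>2, res = 4+1 = 5
i=2,k=3: not 2>3, res = 5+1 = 6
i=2,k=4: not 2>4, res = 6+1 = 7
i=2,k=5: not 2>5, res = 7+1 = 8
i=3,k=2: 3>2, res = 8+1 = 9
i=3,k=3: not 3>3, res = 9+1 = 10
i=3,k=4: not 3>4, res = 10+1 = 11
i=3,k=5: not 3>5, res = 11+1 = 12

12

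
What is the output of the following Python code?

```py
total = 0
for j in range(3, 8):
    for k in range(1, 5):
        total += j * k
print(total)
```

j=3,k=1: total = 0+3 = 3
j=3,k=2: total = 3+6 = 9
j=3,k=3: total = 9+9 = 18
j=3,k=4: total = 18+12 = 30
j=4,k=1: total = 30+4 = 34
j=4,k=2: total = 34+8 = 42
j=4,k=3: total = 42+12 = 54
j=4,k=4: total = 54+16 = 70
j=5,k=1: total = 70+5 = 75
j=5,k=2: total = 75+10 = 85
j=5,k=3: total = 85+15 = 100
j=5,k=4: total = 100+20 = 120
j=6,k=1: total = 120+6 = 126
j=6,k=2: total = 126+12 = 138
j=6,k=3: total = 138+18 = 156
j=6,k=4: total = 156+24 = 180
j=7,k=1: total = 180+7 = 187
j=7,k=2: total = 187+14 = 201
j=7,k=3: total = 201+21 = 222
j=7,k=4: total = 222+28 = 250

250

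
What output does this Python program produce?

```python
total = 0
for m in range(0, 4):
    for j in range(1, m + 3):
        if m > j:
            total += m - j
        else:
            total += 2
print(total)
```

m=0,j=1: not 0>1, total = 0+2 = 2
m=0,j=2: not 0>2, total = 2+2 = 4
m=1,j=1: not 1>1, total = 4+2 = 6
m=1,j=2: not 1>2, total = 6+2 = 8
m=1,j=3: not 1>3, total = 8+2 = 10
m=2,j=1: 2>1, total = 10+1 = 11
m=2,j=2: not 2>2, total = 11+2 = 13
m=2,j=3: not 2>3, total = 13+2 = 15
m=2,j=4: not 2>4, total = 15+2 = 17
m=3,j=1: 3>1, total = 17+2 = 19
m=3,j=2: 3>2, total = 19+1 = 20
m=3,j=3: not 3>3, total = 20+2 = 22
m=3,j=4: not 3>4, total = 22+2 = 24
m=3,j=5: not 3>5, total = 24+2 = 26

26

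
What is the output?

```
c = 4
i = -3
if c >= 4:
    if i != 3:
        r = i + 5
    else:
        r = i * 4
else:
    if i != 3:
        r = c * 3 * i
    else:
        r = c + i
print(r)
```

c=4, i=-3
c >= 4 is True; i != 3 is True
→ r = i + 5 = 2

2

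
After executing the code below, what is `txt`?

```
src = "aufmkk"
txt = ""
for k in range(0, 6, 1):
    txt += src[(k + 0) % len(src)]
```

k=0: add src[0]='a' → 'a'
k=1: add src[1]='u' → 'au'
k=2: add src[2]='f' → 'auf'
k=3: add src[3]='m' → 'aufm'
k=4: add src[4]='k' → 'aufmk'
k=5: add src[5]='k' → 'aufmkk'

'aufmkk'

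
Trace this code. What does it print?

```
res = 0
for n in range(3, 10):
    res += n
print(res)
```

n=3: res = 0+3 = 3
n=4: res = 3+4 = 7
n=5: res = 7+5 = 12
n=6: res = 12+6 = 18
n=7: res = 18+7 = 25
n=8: res = 25+8 = 33
n=9: res = 33+9 = 42

42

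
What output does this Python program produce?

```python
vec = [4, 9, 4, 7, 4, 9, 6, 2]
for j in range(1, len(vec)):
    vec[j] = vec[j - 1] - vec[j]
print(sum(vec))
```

j=1: vec[1] = 4-9 = -5 → [4, -5, 4, 7, 4, 9, 6, 2]
j=2: vec[2] = (-5)-4 = -9 → [4, -5, -9, 7, 4, 9, 6, 2]
j=3: vec[3] = (-9)-7 = -16 → [4, -5, -9, -16, 4, 9, 6, 2]
j=4: vec[4] = (-16)-4 = -20 → [4, -5, -9, -16, -20, 9, 6, 2]
j=5: vec[5] = (-20)-9 = -29 → [4, -5, -9, -16, -20, -29, 6, 2]
j=6: vec[6] = (-29)-6 = -35 → [4, -5, -9, -16, -20, -29, -35, 2]
j=7: vec[7] = (-35)-2 = -37 → [4, -5, -9, -16, -20, -29, -35, -37]
sum = -147

-147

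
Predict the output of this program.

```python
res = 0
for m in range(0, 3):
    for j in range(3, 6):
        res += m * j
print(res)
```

m=0,j=3: res = 0+0 = 0
m=0,j=4: res = 0+0 = 0
m=0,j=5: res = 0+0 = 0
m=1,j=3: res = 0+3 = 3
m=1,j=4: res = 3+4 = 7
m=1,j=5: res = 7+5 = 12
m=2,j=3: res = 12+6 = 18
m=2,j=4: res = 18+8 = 26
m=2,j=5: res = 26+10 = 36

36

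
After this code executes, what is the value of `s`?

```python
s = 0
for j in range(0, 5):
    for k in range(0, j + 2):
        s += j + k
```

j=0,k=0: s = 0+0 = 0
j=0,k=1: s = 0+1 = 1
j=1,k=0: s = 1+1 = 2
j=1,k=1: s = 2+2 = 4
j=1,k=2: s = 4+3 = 7
j=2,k=0: s = 7+2 = 9
j=2,k=1: s = 9+3 = 12
j=2,k=2: s = 12+4 = 16
j=2,k=3: s = 16+5 = 21
j=3,k=0: s = 21+3 = 24
j=3,k=1: s = 24+4 = 28
j=3,k=2: s = 28+5 = 33
j=3,k=3: s = 33+6 = 39
j=3,k=4: s = 39+7 = 46
j=4,k=0: s = 46+4 = 50
j=4,k=1: s = 50+5 = 55
j=4,k=2: s = 55+6 = 61
j=4,k=3: s = 61+7 = 68
j=4,k=4: s = 68+8 = 76
j=4,k=5: s = 76+9 = 85

85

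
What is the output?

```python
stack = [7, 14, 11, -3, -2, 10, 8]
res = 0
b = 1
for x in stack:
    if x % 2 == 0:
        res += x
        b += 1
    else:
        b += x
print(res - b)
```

x=7: not even; b=8
x=14: even, res = 0+14 = 14; b=9
x=11: not even; b=20
x=-3: not even; b=17
x=-2: even, res = 14+(-2) = 12; b=18
x=10: even, res = 12+10 = 22; b=19
x=8: even, res = 22+8 = 30; b=20
res-b = 30-20 = 10

10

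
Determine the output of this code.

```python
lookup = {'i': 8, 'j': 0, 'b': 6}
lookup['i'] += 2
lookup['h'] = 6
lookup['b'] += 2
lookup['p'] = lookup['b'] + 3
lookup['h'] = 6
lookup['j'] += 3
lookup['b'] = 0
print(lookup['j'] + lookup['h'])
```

9

lookup['i'] = 8+2 = 10 → {'i': 10, 'j': 0, 'b': 6}
lookup['h'] = 6 → {'i': 10, 'j': 0, 'b': 6, 'h': 6}
lookup['b'] = 6+2 = 8 → {'i': 10, 'j': 0, 'b': 8, 'h': 6}
lookup['p'] = lookup['b']+3 = 11 → {'i': 10, 'j': 0, 'b': 8, 'h': 6, 'p': 11}
lookup['h'] = 6 → {'i': 10, 'j': 0, 'b': 8, 'h': 6, 'p': 11}
lookup['j'] = 0+3 = 3 → {'i': 10, 'j': 3, 'b': 8, 'h': 6, 'p': 11}
lookup['b'] = 0 → {'i': 10, 'j': 3, 'b': 0, 'h': 6, 'p': 11}
lookup['j']+lookup['h'] = 3+6 = 9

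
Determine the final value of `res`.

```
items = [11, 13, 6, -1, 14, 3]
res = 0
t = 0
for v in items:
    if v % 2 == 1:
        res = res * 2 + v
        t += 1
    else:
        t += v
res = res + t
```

165

v=11: odd, res = 0*2+11 = 11; t=1
v=13: odd, res = 11*2+13 = 35; t=2
v=6: not odd; t=8
v=-1: odd, res = 35*2+(-1) = 69; t=9
v=14: not odd; t=23
v=3: odd, res = 69*2+3 = 141; t=24
res+t = 141+24 = 165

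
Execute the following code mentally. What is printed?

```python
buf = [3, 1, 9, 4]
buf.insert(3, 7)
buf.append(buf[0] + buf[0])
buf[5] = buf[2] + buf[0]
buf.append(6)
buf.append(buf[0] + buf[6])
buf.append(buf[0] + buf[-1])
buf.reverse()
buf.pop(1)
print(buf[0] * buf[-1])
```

insert 7 at 3 → [3, 1, 9, 7, 4]
append buf[0]+buf[0] = 3+3 = 6 → [3, 1, 9, 7, 4, 6]
buf[5] = buf[2]+buf[0] = 9+3 = 12 → [3, 1, 9, 7, 4, 12]
append 6 → [3, 1, 9, 7, 4, 12, 6]
append buf[0]+buf[6] = 3+6 = 9 → [3, 1, 9, 7, 4, 12, 6, 9]
append buf[0]+buf[-1] = 3+9 = 12 → [3, 1, 9, 7, 4, 12, 6, 9, 12]
reverse → [12, 9, 6, 12, 4, 7, 9, 1, 3]
pop(1) removes 9 → [12, 6, 12, 4, 7, 9, 1, 3]
buf[0]*buf[-1] = 12*3 = 36

36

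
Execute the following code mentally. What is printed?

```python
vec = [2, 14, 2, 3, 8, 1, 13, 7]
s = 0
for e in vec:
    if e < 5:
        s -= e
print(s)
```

e=2: <5, s = 0-2 = -2
e=14: not <5
e=2: <5, s = (-2)-2 = -4
e=3: <5, s = (-4)-3 = -7
e=8: not <5
e=1: <5, s = (-7)-1 = -8
e=13: not <5
e=7: not <5

-8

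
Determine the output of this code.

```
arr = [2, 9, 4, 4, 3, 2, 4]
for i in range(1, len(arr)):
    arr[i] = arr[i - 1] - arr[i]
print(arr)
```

i=1: arr[1] = 2-9 = -7 → [2, -7, 4, 4, 3, 2, 4]
i=2: arr[2] = (-7)-4 = -11 → [2, -7, -11, 4, 3, 2, 4]
i=3: arr[3] = (-11)-4 = -15 → [2, -7, -11, -15, 3, 2, 4]
i=4: arr[4] = (-15)-3 = -18 → [2, -7, -11, -15, -18, 2, 4]
i=5: arr[5] = (-18)-2 = -20 → [2, -7, -11, -15, -18, -20, 4]
i=6: arr[6] = (-20)-4 = -24 → [2, -7, -11, -15, -18, -20, -24]

[2, -7, -11, -15, -18, -20, -24]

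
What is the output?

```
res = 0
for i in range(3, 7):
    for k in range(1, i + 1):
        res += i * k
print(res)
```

259

i=3,k=1: res = 0+3 = 3
i=3,k=2: res = 3+6 = 9
i=3,k=3: res = 9+9 = 18
i=4,k=1: res = 18+4 = 22
i=4,k=2: res = 22+8 = 30
i=4,k=3: res = 30+12 = 42
i=4,k=4: res = 42+16 = 58
i=5,k=1: res = 58+5 = 63
i=5,k=2: res = 63+10 = 73
i=5,k=3: res = 73+15 = 88
i=5,k=4: res = 88+20 = 108
i=5,k=5: res = 108+25 = 133
i=6,k=1: res = 133+6 = 139
i=6,k=2: res = 139+12 = 151
i=6,k=3: res = 151+18 = 169
i=6,k=4: res = 169+24 = 193
i=6,k=5: res = 193+30 = 223
i=6,k=6: res = 223+36 = 259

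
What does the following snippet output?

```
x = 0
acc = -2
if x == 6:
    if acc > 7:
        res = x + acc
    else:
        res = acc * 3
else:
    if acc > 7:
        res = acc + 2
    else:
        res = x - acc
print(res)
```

x=0, acc=-2
x == 6 is False; acc > 7 is False
→ res = x - acc = 2

2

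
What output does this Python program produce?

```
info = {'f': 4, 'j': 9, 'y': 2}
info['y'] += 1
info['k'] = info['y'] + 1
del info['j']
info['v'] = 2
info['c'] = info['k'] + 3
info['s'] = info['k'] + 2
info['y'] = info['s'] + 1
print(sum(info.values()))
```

30

info['y'] = 2+1 = 3 → {'f': 4, 'j': 9, 'y': 3}
info['k'] = info['y']+1 = 4 → {'f': 4, 'j': 9, 'y': 3, 'k': 4}
del 'j' → {'f': 4, 'y': 3, 'k': 4}
info['v'] = 2 → {'f': 4, 'y': 3, 'k': 4, 'v': 2}
info['c'] = info['k']+3 = 7 → {'f': 4, 'y': 3, 'k': 4, 'v': 2, 'c': 7}
info['s'] = info['k']+2 = 6 → {'f': 4, 'y': 3, 'k': 4, 'v': 2, 'c': 7, 's': 6}
info['y'] = info['s']+1 = 7 → {'f': 4, 'y': 7, 'k': 4, 'v': 2, 'c': 7, 's': 6}
sum of values = 30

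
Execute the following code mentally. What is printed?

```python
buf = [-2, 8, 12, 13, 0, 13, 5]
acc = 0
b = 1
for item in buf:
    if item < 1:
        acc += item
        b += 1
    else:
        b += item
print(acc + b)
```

item=-2: <1, acc = 0+(-2) = -2; b=2
item=8: not <1; b=10
item=12: not <1; b=22
item=13: not <1; b=35
item=0: <1, acc = (-2)+0 = -2; b=36
item=13: not <1; b=49
item=5: not <1; b=54
acc+b = (-2)+54 = 52

52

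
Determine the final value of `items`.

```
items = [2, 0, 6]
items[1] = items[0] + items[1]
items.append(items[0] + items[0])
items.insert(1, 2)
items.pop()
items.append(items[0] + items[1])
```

items[1] = items[0]+items[1] = 2+0 = 2 → [2, 2, 6]
append items[0]+items[0] = 2+2 = 4 → [2, 2, 6, 4]
insert 2 at 1 → [2, 2, 2, 6, 4]
pop() removes 4 → [2, 2, 2, 6]
append items[0]+items[1] = 2+2 = 4 → [2, 2, 2, 6, 4]

[2, 2, 2, 6, 4]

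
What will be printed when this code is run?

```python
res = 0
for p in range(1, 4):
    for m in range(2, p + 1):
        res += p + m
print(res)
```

15

p=2,m=2: res = 0+4 = 4
p=3,m=2: res = 4+5 = 9
p=3,m=3: res = 9+6 = 15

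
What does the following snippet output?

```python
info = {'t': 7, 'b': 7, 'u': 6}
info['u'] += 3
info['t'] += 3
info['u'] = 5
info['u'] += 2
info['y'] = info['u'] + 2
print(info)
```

{'t': 10, 'b': 7, 'u': 7, 'y': 9}

info['u'] = 6+3 = 9 → {'t': 7, 'b': 7, 'u': 9}
info['t'] = 7+3 = 10 → {'t': 10, 'b': 7, 'u': 9}
info['u'] = 5 → {'t': 10, 'b': 7, 'u': 5}
info['u'] = 5+2 = 7 → {'t': 10, 'b': 7, 'u': 7}
info['y'] = info['u']+2 = 9 → {'t': 10, 'b': 7, 'u': 7, 'y': 9}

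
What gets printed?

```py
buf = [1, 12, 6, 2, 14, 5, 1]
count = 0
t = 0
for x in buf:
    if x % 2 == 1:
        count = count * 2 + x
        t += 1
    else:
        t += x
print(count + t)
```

x=1: odd, count = 0*2+1 = 1; t=1
x=12: not odd; t=13
x=6: not odd; t=19
x=2: not odd; t=21
x=14: not odd; t=35
x=5: odd, count = 1*2+5 = 7; t=36
x=1: odd, count = 7*2+1 = 15; t=37
count+t = 15+37 = 52

52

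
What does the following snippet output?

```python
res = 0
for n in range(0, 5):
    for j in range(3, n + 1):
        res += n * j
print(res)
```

n=3,j=3: res = 0+9 = 9
n=4,j=3: res = 9+12 = 21
n=4,j=4: res = 21+16 = 37

37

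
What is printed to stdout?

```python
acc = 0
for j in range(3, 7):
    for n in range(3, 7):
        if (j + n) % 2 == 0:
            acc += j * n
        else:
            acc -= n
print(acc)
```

128

j=3,n=3: even sum, acc = 0+9 = 9
j=3,n=4: odd sum, acc = 9-4 = 5
j=3,n=5: even sum, acc = 5+15 = 20
j=3,n=6: odd sum, acc = 20-6 = 14
j=4,n=3: odd sum, acc = 14-3 = 11
j=4,n=4: even sum, acc = 11+16 = 27
j=4,n=5: odd sum, acc = 27-5 = 22
j=4,n=6: even sum, acc = 22+24 = 46
j=5,n=3: even sum, acc = 46+15 = 61
j=5,n=4: odd sum, acc = 61-4 = 57
j=5,n=5: even sum, acc = 57+25 = 82
j=5,n=6: odd sum, acc = 82-6 = 76
j=6,n=3: odd sum, acc = 76-3 = 73
j=6,n=4: even sum, acc = 73+24 = 97
j=6,n=5: odd sum, acc = 97-5 = 92
j=6,n=6: even sum, acc = 92+36 = 128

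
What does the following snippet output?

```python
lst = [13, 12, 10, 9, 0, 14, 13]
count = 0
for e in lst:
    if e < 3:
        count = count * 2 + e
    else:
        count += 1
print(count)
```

10

e=13: not <3, count = 0+1 = 1
e=12: not <3, count = 1+1 = 2
e=10: not <3, count = 2+1 = 3
e=9: not <3, count = 3+1 = 4
e=0: <3, count = 4*2+0 = 8
e=14: not <3, count = 8+1 = 9
e=13: not <3, count = 9+1 = 10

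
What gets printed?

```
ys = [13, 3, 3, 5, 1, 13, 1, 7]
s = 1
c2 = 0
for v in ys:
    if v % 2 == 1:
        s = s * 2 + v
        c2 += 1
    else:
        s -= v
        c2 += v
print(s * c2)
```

18856

v=13: odd, s = 1*2+13 = 15; c2=1
v=3: odd, s = 15*2+3 = 33; c2=2
v=3: odd, s = 33*2+3 = 69; c2=3
v=5: odd, s = 69*2+5 = 143; c2=4
v=1: odd, s = 143*2+1 = 287; c2=5
v=13: odd, s = 287*2+13 = 587; c2=6
v=1: odd, s = 587*2+1 = 1175; c2=7
v=7: odd, s = 1175*2+7 = 2357; c2=8
s*c2 = 2357*8 = 18856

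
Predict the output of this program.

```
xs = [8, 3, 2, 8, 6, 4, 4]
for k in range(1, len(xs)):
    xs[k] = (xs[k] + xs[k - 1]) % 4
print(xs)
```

k=1: xs[1] = (3+8)%4 = 3 → [8, 3, 2, 8, 6, 4, 4]
k=2: xs[2] = (2+3)%4 = 1 → [8, 3, 1, 8, 6, 4, 4]
k=3: xs[3] = (8+1)%4 = 1 → [8, 3, 1, 1, 6, 4, 4]
k=4: xs[4] = (6+1)%4 = 3 → [8, 3, 1, 1, 3, 4, 4]
k=5: xs[5] = (4+3)%4 = 3 → [8, 3, 1, 1, 3, 3, 4]
k=6: xs[6] = (4+3)%4 = 3 → [8, 3, 1, 1, 3, 3, 3]

[8, 3, 1, 1, 3, 3, 3]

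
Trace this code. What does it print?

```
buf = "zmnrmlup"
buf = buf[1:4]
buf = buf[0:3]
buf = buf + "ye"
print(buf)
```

mnrye

slice [1:4] → 'mnr'
slice [0:3] → 'mnr'
+ 'ye' → 'mnrye'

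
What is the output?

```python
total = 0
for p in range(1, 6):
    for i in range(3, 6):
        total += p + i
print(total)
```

p=1,i=3: total = 0+4 = 4
p=1,i=4: total = 4+5 = 9
p=1,i=5: total = 9+6 = 15
p=2,i=3: total = 15+5 = 20
p=2,i=4: total = 20+6 = 26
p=2,i=5: total = 26+7 = 33
p=3,i=3: total = 33+6 = 39
p=3,i=4: total = 39+7 = 46
p=3,i=5: total = 46+8 = 54
p=4,i=3: total = 54+7 = 61
p=4,i=4: total = 61+8 = 69
p=4,i=5: total = 69+9 = 78
p=5,i=3: total = 78+8 = 86
p=5,i=4: total = 86+9 = 95
p=5,i=5: total = 95+10 = 105

105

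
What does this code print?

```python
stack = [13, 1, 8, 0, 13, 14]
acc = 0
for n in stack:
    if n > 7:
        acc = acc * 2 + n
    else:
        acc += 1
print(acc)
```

n=13: >7, acc = 0*2+13 = 13
n=1: not >7, acc = 13+1 = 14
n=8: >7, acc = 14*2+8 = 36
n=0: not >7, acc = 36+1 = 37
n=13: >7, acc = 37*2+13 = 87
n=14: >7, acc = 87*2+14 = 188

188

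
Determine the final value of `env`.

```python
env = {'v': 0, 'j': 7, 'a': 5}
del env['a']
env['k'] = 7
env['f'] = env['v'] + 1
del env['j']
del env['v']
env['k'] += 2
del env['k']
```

del 'a' → {'v': 0, 'j': 7}
env['k'] = 7 → {'v': 0, 'j': 7, 'k': 7}
env['f'] = env['v']+1 = 1 → {'v': 0, 'j': 7, 'k': 7, 'f': 1}
del 'j' → {'v': 0, 'k': 7, 'f': 1}
del 'v' → {'k': 7, 'f': 1}
env['k'] = 7+2 = 9 → {'k': 9, 'f': 1}
del 'k' → {'f': 1}

{'f': 1}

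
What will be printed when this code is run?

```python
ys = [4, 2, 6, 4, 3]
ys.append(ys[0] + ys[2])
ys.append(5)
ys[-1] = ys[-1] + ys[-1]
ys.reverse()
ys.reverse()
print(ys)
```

[4, 2, 6, 4, 3, 10, 10]

append ys[0]+ys[2] = 4+6 = 10 → [4, 2, 6, 4, 3, 10]
append 5 → [4, 2, 6, 4, 3, 10, 5]
ys[-1] = ys[-1]+ys[-1] = 5+5 = 10 → [4, 2, 6, 4, 3, 10, 10]
reverse → [10, 10, 3, 4, 6, 2, 4]
reverse → [4, 2, 6, 4, 3, 10, 10]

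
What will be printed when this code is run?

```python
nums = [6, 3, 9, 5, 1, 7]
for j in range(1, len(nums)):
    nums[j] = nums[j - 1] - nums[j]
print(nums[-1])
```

j=1: nums[1] = 6-3 = 3 → [6, 3, 9, 5, 1, 7]
j=2: nums[2] = 3-9 = -6 → [6, 3, -6, 5, 1, 7]
j=3: nums[3] = (-6)-5 = -11 → [6, 3, -6, -11, 1, 7]
j=4: nums[4] = (-11)-1 = -12 → [6, 3, -6, -11, -12, 7]
j=5: nums[5] = (-12)-7 = -19 → [6, 3, -6, -11, -12, -19]

-19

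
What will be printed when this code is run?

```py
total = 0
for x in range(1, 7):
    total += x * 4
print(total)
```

x=1: total = 0+1*4 = 4
x=2: total = 4+2*4 = 12
x=3: total = 12+3*4 = 24
x=4: total = 24+4*4 = 40
x=5: total = 40+5*4 = 60
x=6: total = 60+6*4 = 84

84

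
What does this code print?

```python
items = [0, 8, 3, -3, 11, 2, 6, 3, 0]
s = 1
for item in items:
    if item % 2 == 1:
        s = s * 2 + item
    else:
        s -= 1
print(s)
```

item=0: not odd, s = 1-1 = 0
item=8: not odd, s = 0-1 = -1
item=3: odd, s = (-1)*2+3 = 1
item=-3: odd, s = 1*2+(-3) = -1
item=11: odd, s = (-1)*2+11 = 9
item=2: not odd, s = 9-1 = 8
item=6: not odd, s = 8-1 = 7
item=3: odd, s = 7*2+3 = 17
item=0: not odd, s = 17-1 = 16

16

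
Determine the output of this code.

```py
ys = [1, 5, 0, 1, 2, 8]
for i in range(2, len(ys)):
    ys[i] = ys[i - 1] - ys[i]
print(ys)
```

[1, 5, 5, 4, 2, -6]

i=2: ys[2] = 5-0 = 5 → [1, 5, 5, 1, 2, 8]
i=3: ys[3] = 5-1 = 4 → [1, 5, 5, 4, 2, 8]
i=4: ys[4] = 4-2 = 2 → [1, 5, 5, 4, 2, 8]
i=5: ys[5] = 2-8 = -6 → [1, 5, 5, 4, 2, -6]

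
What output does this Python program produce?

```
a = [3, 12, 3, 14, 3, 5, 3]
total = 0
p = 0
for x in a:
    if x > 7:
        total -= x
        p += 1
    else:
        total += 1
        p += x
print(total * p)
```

x=3: not >7, total = 0+1 = 1; p=3
x=12: >7, total = 1-12 = -11; p=4
x=3: not >7, total = (-11)+1 = -10; p=7
x=14: >7, total = (-10)-14 = -24; p=8
x=3: not >7, total = (-24)+1 = -23; p=11
x=5: not >7, total = (-23)+1 = -22; p=16
x=3: not >7, total = (-22)+1 = -21; p=19
total*p = (-21)*19 = -399

-399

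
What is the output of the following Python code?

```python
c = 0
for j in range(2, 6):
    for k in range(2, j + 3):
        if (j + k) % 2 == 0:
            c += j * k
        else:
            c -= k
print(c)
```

j=2,k=2: even sum, c = 0+4 = 4
j=2,k=3: odd sum, c = 4-3 = 1
j=2,k=4: even sum, c = 1+8 = 9
j=3,k=2: odd sum, c = 9-2 = 7
j=3,k=3: even sum, c = 7+9 = 16
j=3,k=4: odd sum, c = 16-4 = 12
j=3,k=5: even sum, c = 12+15 = 27
j=4,k=2: even sum, c = 27+8 = 35
j=4,k=3: odd sum, c = 35-3 = 32
j=4,k=4: even sum, c = 32+16 = 48
j=4,k=5: odd sum, c = 48-5 = 43
j=4,k=6: even sum, c = 43+24 = 67
j=5,k=2: odd sum, c = 67-2 = 65
j=5,k=3: even sum, c = 65+15 = 80
j=5,k=4: odd sum, c = 80-4 = 76
j=5,k=5: even sum, c = 76+25 = 101
j=5,k=6: odd sum, c = 101-6 = 95
j=5,k=7: even sum, c = 95+35 = 130

130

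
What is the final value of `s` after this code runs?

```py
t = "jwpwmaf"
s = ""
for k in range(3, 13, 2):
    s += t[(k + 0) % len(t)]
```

'wajpm'

k=3: add t[3]='w' → 'w'
k=5: add t[5]='a' → 'wa'
k=7: add t[0]='j' → 'waj'
k=9: add t[2]='p' → 'wajp'
k=11: add t[4]='m' → 'wajpm'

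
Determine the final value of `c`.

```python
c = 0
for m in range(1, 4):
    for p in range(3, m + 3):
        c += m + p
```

36

m=1,p=3: c = 0+4 = 4
m=2,p=3: c = 4+5 = 9
m=2,p=4: c = 9+6 = 15
m=3,p=3: c = 15+6 = 21
m=3,p=4: c = 21+7 = 28
m=3,p=5: c = 28+8 = 36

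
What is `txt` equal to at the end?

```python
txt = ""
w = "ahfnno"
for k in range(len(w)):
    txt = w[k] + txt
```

k=0: prepend 'a' → 'a'
k=1: prepend 'h' → 'ha'
k=2: prepend 'f' → 'fha'
k=3: prepend 'n' → 'nfha'
k=4: prepend 'n' → 'nnfha'
k=5: prepend 'o' → 'onnfha'

'onnfha'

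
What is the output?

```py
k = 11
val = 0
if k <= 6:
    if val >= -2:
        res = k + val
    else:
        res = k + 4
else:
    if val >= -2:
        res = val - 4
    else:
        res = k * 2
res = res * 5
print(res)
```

k=11, val=0
k <= 6 is False; val >= -2 is True
→ res = val - 4 = -4
res = (-4)*5 = -20

-20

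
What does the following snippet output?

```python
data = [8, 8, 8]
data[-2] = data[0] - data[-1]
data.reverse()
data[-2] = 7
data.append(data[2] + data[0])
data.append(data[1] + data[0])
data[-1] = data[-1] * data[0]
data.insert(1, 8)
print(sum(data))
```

167

data[-2] = data[0]-data[-1] = 8-8 = 0 → [8, 0, 8]
reverse → [8, 0, 8]
data[-2] = 7 → [8, 7, 8]
append data[2]+data[0] = 8+8 = 16 → [8, 7, 8, 16]
append data[1]+data[0] = 7+8 = 15 → [8, 7, 8, 16, 15]
data[-1] = data[-1]*data[0] = 15*8 = 120 → [8, 7, 8, 16, 120]
insert 8 at 1 → [8, 8, 7, 8, 16, 120]
sum = 167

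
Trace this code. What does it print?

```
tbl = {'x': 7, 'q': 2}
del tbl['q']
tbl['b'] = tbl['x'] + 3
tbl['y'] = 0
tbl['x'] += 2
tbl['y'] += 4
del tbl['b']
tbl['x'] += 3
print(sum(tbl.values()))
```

del 'q' → {'x': 7}
tbl['b'] = tbl['x']+3 = 10 → {'x': 7, 'b': 10}
tbl['y'] = 0 → {'x': 7, 'b': 10, 'y': 0}
tbl['x'] = 7+2 = 9 → {'x': 9, 'b': 10, 'y': 0}
tbl['y'] = 0+4 = 4 → {'x': 9, 'b': 10, 'y': 4}
del 'b' → {'x': 9, 'y': 4}
tbl['x'] = 9+3 = 12 → {'x': 12, 'y': 4}
sum of values = 16

16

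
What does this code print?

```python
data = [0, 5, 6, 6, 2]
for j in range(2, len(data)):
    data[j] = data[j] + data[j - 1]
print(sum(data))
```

52

j=2: data[2] = 6+5 = 11 → [0, 5, 11, 6, 2]
j=3: data[3] = 6+11 = 17 → [0, 5, 11, 17, 2]
j=4: data[4] = 2+17 = 19 → [0, 5, 11, 17, 19]
sum = 52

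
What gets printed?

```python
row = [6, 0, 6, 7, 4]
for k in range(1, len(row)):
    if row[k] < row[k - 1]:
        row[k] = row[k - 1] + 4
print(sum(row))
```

k=1: 0<6, row[1] = 6+4 = 10 → [6, 10, 6, 7, 4]
k=2: 6<10, row[2] = 10+4 = 14 → [6, 10, 14, 7, 4]
k=3: 7<14, row[3] = 14+4 = 18 → [6, 10, 14, 18, 4]
k=4: 4<18, row[4] = 18+4 = 22 → [6, 10, 14, 18, 22]
sum = 70

70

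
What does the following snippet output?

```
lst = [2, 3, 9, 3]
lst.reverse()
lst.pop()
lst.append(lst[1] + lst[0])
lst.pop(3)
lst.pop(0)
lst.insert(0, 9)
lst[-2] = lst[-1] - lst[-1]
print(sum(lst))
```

reverse → [3, 9, 3, 2]
pop() removes 2 → [3, 9, 3]
append lst[1]+lst[0] = 9+3 = 12 → [3, 9, 3, 12]
pop(3) removes 12 → [3, 9, 3]
pop(0) removes 3 → [9, 3]
insert 9 at 0 → [9, 9, 3]
lst[-2] = lst[-1]-lst[-1] = 3-3 = 0 → [9, 0, 3]
sum = 12

12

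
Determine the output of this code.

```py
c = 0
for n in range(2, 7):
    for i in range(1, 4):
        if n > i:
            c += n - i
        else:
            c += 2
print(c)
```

n=2,i=1: 2>1, c = 0+1 = 1
n=2,i=2: not 2>2, c = 1+2 = 3
n=2,i=3: not 2>3, c = 3+2 = 5
n=3,i=1: 3>1, c = 5+2 = 7
n=3,i=2: 3>2, c = 7+1 = 8
n=3,i=3: not 3>3, c = 8+2 = 10
n=4,i=1: 4>1, c = 10+3 = 13
n=4,i=2: 4>2, c = 13+2 = 15
n=4,i=3: 4>3, c = 15+1 = 16
n=5,i=1: 5>1, c = 16+4 = 20
n=5,i=2: 5>2, c = 20+3 = 23
n=5,i=3: 5>3, c = 23+2 = 25
n=6,i=1: 6>1, c = 25+5 = 30
n=6,i=2: 6>2, c = 30+4 = 34
n=6,i=3: 6>3, c = 34+3 = 37

37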